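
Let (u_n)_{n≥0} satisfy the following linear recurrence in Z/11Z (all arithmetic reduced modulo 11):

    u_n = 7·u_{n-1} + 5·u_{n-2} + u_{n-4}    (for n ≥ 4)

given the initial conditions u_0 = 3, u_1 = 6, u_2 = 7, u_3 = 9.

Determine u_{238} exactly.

u_4 = 7·9 + 5·7 + 0·6 + 1·3 = 2
u_5 = 7·2 + 5·9 + 0·7 + 1·6 = 10
u_6 = 7·10 + 5·2 + 0·9 + 1·7 = 10
u_7 = 7·10 + 5·10 + 0·2 + 1·9 = 8
u_8 = 7·8 + 5·10 + 0·10 + 1·2 = 9
u_9 = 7·9 + 5·8 + 0·10 + 1·10 = 3
Continuing the recurrence:
  u_10 = 10;  u_11 = 5;  u_12 = 6;  u_13 = 4;  u_14 = 2;  u_15 = 6
  u_16 = 3;  u_17 = 0;  u_18 = 6;  u_19 = 4;  u_20 = 6;  u_21 = 7
  u_22 = 8;  u_23 = 7;  u_24 = 7;  u_25 = 3;  u_26 = 9;  u_27 = 8
  u_28 = 9;  u_29 = 7;  u_30 = 4;  u_31 = 5;  u_32 = 9;  u_33 = 7
  u_34 = 10;  u_35 = 0;  u_36 = 4;  u_37 = 2;  u_38 = 0;  u_39 = 10
  u_40 = 8;  u_41 = 9;  u_42 = 4;  u_43 = 6;  u_44 = 4;  u_45 = 1
  u_46 = 9;  u_47 = 8;  u_48 = 6;  u_49 = 6;  u_50 = 4;  u_51 = 0
  u_52 = 4;  u_53 = 1;  u_54 = 9;  u_55 = 2;  u_56 = 8;  u_57 = 1
  u_58 = 1;  u_59 = 3;  u_60 = 1;  u_61 = 1;  u_62 = 2;  u_63 = 0
  u_64 = 0;  u_65 = 1;  u_66 = 9;  u_67 = 2;  u_68 = 4;  u_69 = 6
  u_70 = 5;  u_71 = 1;  u_72 = 3;  u_73 = 10;  u_74 = 2;  u_75 = 10
  u_76 = 6;  u_77 = 3;  u_78 = 9;  u_79 = 0;  u_80 = 7;  u_81 = 8
  u_82 = 1;  u_83 = 3;  u_84 = 0;  u_85 = 1;  u_86 = 8;  u_87 = 9
  u_88 = 4;  u_89 = 8;  u_90 = 7;  u_91 = 10;  u_92 = 10;  u_93 = 7
  u_94 = 7;  u_95 = 6;  u_96 = 10;  u_97 = 8;  u_98 = 3;  u_99 = 1
  u_100 = 10;  u_101 = 6;  u_102 = 7;  u_103 = 3;  u_104 = 0;  u_105 = 10
  u_106 = 0;  u_107 = 9;  u_108 = 8;  u_109 = 1;  u_110 = 3;  u_111 = 2
  u_112 = 4;  u_113 = 6;  u_114 = 10;  u_115 = 3;  u_116 = 9;  u_117 = 7
  u_118 = 5;  u_119 = 7;  u_120 = 6;  u_121 = 7;  u_122 = 7;  u_123 = 3
  u_124 = 7;  u_125 = 5;  u_126 = 0;  u_127 = 6;  u_128 = 5;  u_129 = 4
  u_130 = 9;  u_131 = 1;  u_132 = 2;  u_133 = 1;  u_134 = 4;  u_135 = 1
  u_136 = 7;  u_137 = 0;  u_138 = 6;  u_139 = 10;  u_140 = 8;  u_141 = 7
  u_142 = 7;  u_143 = 6;  u_144 = 8;  u_145 = 5;  u_146 = 5;  u_147 = 0
  u_148 = 0;  u_149 = 5;  u_150 = 7;  u_151 = 8;  u_152 = 3;  u_153 = 0
  u_154 = 0;  u_155 = 8;  u_156 = 4;  u_157 = 2;  u_158 = 1;  u_159 = 3
  u_160 = 8;  u_161 = 7;  u_162 = 2;  u_163 = 8;  u_164 = 8;  u_165 = 4
  u_166 = 4;  u_167 = 1;  u_168 = 2;  u_169 = 1;  u_170 = 10;  u_171 = 10
  u_172 = 1;  u_173 = 3;  u_174 = 3;  u_175 = 2;  u_176 = 8;  u_177 = 3
  u_178 = 9;  u_179 = 3;  u_180 = 8;  u_181 = 8;  u_182 = 6;  u_183 = 8
  u_184 = 6;  u_185 = 2;  u_186 = 6;  u_187 = 5;  u_188 = 5;  u_189 = 7
  u_190 = 3;  u_191 = 6;  u_192 = 7;  u_193 = 9;  u_194 = 2;  u_195 = 10
  u_196 = 10;  u_197 = 8;  u_198 = 9;  u_199 = 3;  u_200 = 10;  u_201 = 5
  u_202 = 6;  u_203 = 4;  u_204 = 2;  u_205 = 6;  u_206 = 3;  u_207 = 0
  u_208 = 6;  u_209 = 4;  u_210 = 6;  u_211 = 7;  u_212 = 8;  u_213 = 7
  u_214 = 7;  u_215 = 3;  u_216 = 9;  u_217 = 8;  u_218 = 9;  u_219 = 7
  u_220 = 4;  u_221 = 5;  u_222 = 9;  u_223 = 7;  u_224 = 10;  u_225 = 0
  u_226 = 4;  u_227 = 2;  u_228 = 0;  u_229 = 10;  u_230 = 8;  u_231 = 9
  u_232 = 4;  u_233 = 6;  u_234 = 4;  u_235 = 1;  u_236 = 9
u_237 = 7·9 + 5·1 + 0·4 + 1·6 = 8
u_238 = 7·8 + 5·9 + 0·1 + 1·4 = 6

6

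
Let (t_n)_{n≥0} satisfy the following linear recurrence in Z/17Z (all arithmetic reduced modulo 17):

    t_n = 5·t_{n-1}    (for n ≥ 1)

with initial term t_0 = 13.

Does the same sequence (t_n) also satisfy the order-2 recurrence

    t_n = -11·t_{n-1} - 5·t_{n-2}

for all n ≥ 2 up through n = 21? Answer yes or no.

Terms t_0..t_21: 13, 14, 2, 10, 16, 12, 9, 11, 4, 3, 15, 7, 1, 5, 8, 6, 13, 14, 2, 10, 16, 12
n=2: candidate gives 2, actual t_2 = 2 ✓
n=3: candidate gives 10, actual t_3 = 10 ✓
n=4: candidate gives 16, actual t_4 = 16 ✓
n=5: candidate gives 12, actual t_5 = 12 ✓
n=6: candidate gives 9, actual t_6 = 9 ✓
n=7: candidate gives 11, actual t_7 = 11 ✓
n=8: candidate gives 4, actual t_8 = 4 ✓
n=9: candidate gives 3, actual t_9 = 3 ✓
n=10: candidate gives 15, actual t_10 = 15 ✓
n=11: candidate gives 7, actual t_11 = 7 ✓
n=12: candidate gives 1, actual t_12 = 1 ✓
n=13: candidate gives 5, actual t_13 = 5 ✓
n=14: candidate gives 8, actual t_14 = 8 ✓
n=15: candidate gives 6, actual t_15 = 6 ✓
n=16: candidate gives 13, actual t_16 = 13 ✓
n=17: candidate gives 14, actual t_17 = 14 ✓
n=18: candidate gives 2, actual t_18 = 2 ✓
n=19: candidate gives 10, actual t_19 = 10 ✓
n=20: candidate gives 16, actual t_20 = 16 ✓
n=21: candidate gives 12, actual t_21 = 12 ✓

yes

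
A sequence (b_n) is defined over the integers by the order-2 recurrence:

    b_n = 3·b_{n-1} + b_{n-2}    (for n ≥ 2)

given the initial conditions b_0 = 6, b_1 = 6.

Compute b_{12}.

b_2 = 3·6 + 1·6 = 24
b_3 = 3·24 + 1·6 = 78
b_4 = 3·78 + 1·24 = 258
b_5 = 3·258 + 1·78 = 852
b_6 = 3·852 + 1·258 = 2814
b_7 = 3·2814 + 1·852 = 9294
b_8 = 3·9294 + 1·2814 = 30696
b_9 = 3·30696 + 1·9294 = 101382
b_10 = 3·101382 + 1·30696 = 334842
b_11 = 3·334842 + 1·101382 = 1105908
b_12 = 3·1105908 + 1·334842 = 3652566

3652566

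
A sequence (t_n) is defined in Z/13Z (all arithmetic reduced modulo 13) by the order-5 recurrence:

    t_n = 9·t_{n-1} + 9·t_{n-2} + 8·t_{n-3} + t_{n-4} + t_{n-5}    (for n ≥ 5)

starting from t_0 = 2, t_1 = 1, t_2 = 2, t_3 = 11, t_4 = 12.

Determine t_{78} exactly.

t_5 = 9·12 + 9·11 + 8·2 + 1·1 + 1·2 = 5
t_6 = 9·5 + 9·12 + 8·11 + 1·2 + 1·1 = 10
t_7 = 9·10 + 9·5 + 8·12 + 1·11 + 1·2 = 10
t_8 = 9·10 + 9·10 + 8·5 + 1·12 + 1·11 = 9
t_9 = 9·9 + 9·10 + 8·10 + 1·5 + 1·12 = 8
t_10 = 9·8 + 9·9 + 8·10 + 1·10 + 1·5 = 1
t_11 = 9·1 + 9·8 + 8·9 + 1·10 + 1·10 = 4
t_12 = 9·4 + 9·1 + 8·8 + 1·9 + 1·10 = 11
t_13 = 9·11 + 9·4 + 8·1 + 1·8 + 1·9 = 4
t_14 = 9·4 + 9·11 + 8·4 + 1·1 + 1·8 = 7
t_15 = 9·7 + 9·4 + 8·11 + 1·4 + 1·1 = 10
t_16 = 9·10 + 9·7 + 8·4 + 1·11 + 1·4 = 5
t_17 = 9·5 + 9·10 + 8·7 + 1·4 + 1·11 = 11
t_18 = 9·11 + 9·5 + 8·10 + 1·7 + 1·4 = 1
t_19 = 9·1 + 9·11 + 8·5 + 1·10 + 1·7 = 9
t_20 = 9·9 + 9·1 + 8·11 + 1·5 + 1·10 = 11
t_21 = 9·11 + 9·9 + 8·1 + 1·11 + 1·5 = 9
t_22 = 9·9 + 9·11 + 8·9 + 1·1 + 1·11 = 4
t_23 = 9·4 + 9·9 + 8·11 + 1·9 + 1·1 = 7
t_24 = 9·7 + 9·4 + 8·9 + 1·11 + 1·9 = 9
t_25 = 9·9 + 9·7 + 8·4 + 1·9 + 1·11 = 1
t_26 = 9·1 + 9·9 + 8·7 + 1·4 + 1·9 = 3
t_27 = 9·3 + 9·1 + 8·9 + 1·7 + 1·4 = 2
t_28 = 9·2 + 9·3 + 8·1 + 1·9 + 1·7 = 4
t_29 = 9·4 + 9·2 + 8·3 + 1·1 + 1·9 = 10
t_30 = 9·10 + 9·4 + 8·2 + 1·3 + 1·1 = 3
t_31 = 9·3 + 9·10 + 8·4 + 1·2 + 1·3 = 11
t_32 = 9·11 + 9·3 + 8·10 + 1·4 + 1·2 = 4
t_33 = 9·4 + 9·11 + 8·3 + 1·10 + 1·4 = 4
t_34 = 9·4 + 9·4 + 8·11 + 1·3 + 1·10 = 4
t_35 = 9·4 + 9·4 + 8·4 + 1·11 + 1·3 = 1
t_36 = 9·1 + 9·4 + 8·4 + 1·4 + 1·11 = 1
t_37 = 9·1 + 9·1 + 8·4 + 1·4 + 1·4 = 6
t_38 = 9·6 + 9·1 + 8·1 + 1·4 + 1·4 = 1
t_39 = 9·1 + 9·6 + 8·1 + 1·1 + 1·4 = 11
t_40 = 9·11 + 9·1 + 8·6 + 1·1 + 1·1 = 2
t_41 = 9·2 + 9·11 + 8·1 + 1·6 + 1·1 = 2
t_42 = 9·2 + 9·2 + 8·11 + 1·1 + 1·6 = 1
t_43 = 9·1 + 9·2 + 8·2 + 1·11 + 1·1 = 3
t_44 = 9·3 + 9·1 + 8·2 + 1·2 + 1·11 = 0
t_45 = 9·0 + 9·3 + 8·1 + 1·2 + 1·2 = 0
t_46 = 9·0 + 9·0 + 8·3 + 1·1 + 1·2 = 1
t_47 = 9·1 + 9·0 + 8·0 + 1·3 + 1·1 = 0
t_48 = 9·0 + 9·1 + 8·0 + 1·0 + 1·3 = 12
t_49 = 9·12 + 9·0 + 8·1 + 1·0 + 1·0 = 12
t_50 = 9·12 + 9·12 + 8·0 + 1·1 + 1·0 = 9
t_51 = 9·9 + 9·12 + 8·12 + 1·0 + 1·1 = 0
t_52 = 9·0 + 9·9 + 8·12 + 1·12 + 1·0 = 7
t_53 = 9·7 + 9·0 + 8·9 + 1·12 + 1·12 = 3
t_54 = 9·3 + 9·7 + 8·0 + 1·9 + 1·12 = 7
t_55 = 9·7 + 9·3 + 8·7 + 1·0 + 1·9 = 12
t_56 = 9·12 + 9·7 + 8·3 + 1·7 + 1·0 = 7
t_57 = 9·7 + 9·12 + 8·7 + 1·3 + 1·7 = 3
t_58 = 9·3 + 9·7 + 8·12 + 1·7 + 1·3 = 1
t_59 = 9·1 + 9·3 + 8·7 + 1·12 + 1·7 = 7
t_60 = 9·7 + 9·1 + 8·3 + 1·7 + 1·12 = 11
t_61 = 9·11 + 9·7 + 8·1 + 1·3 + 1·7 = 11
t_62 = 9·11 + 9·11 + 8·7 + 1·1 + 1·3 = 11
t_63 = 9·11 + 9·11 + 8·11 + 1·7 + 1·1 = 8
t_64 = 9·8 + 9·11 + 8·11 + 1·11 + 1·7 = 4
t_65 = 9·4 + 9·8 + 8·11 + 1·11 + 1·11 = 10
t_66 = 9·10 + 9·4 + 8·8 + 1·11 + 1·11 = 4
t_67 = 9·4 + 9·10 + 8·4 + 1·8 + 1·11 = 8
t_68 = 9·8 + 9·4 + 8·10 + 1·4 + 1·8 = 5
t_69 = 9·5 + 9·8 + 8·4 + 1·10 + 1·4 = 7
t_70 = 9·7 + 9·5 + 8·8 + 1·4 + 1·10 = 4
t_71 = 9·4 + 9·7 + 8·5 + 1·8 + 1·4 = 8
t_72 = 9·8 + 9·4 + 8·7 + 1·5 + 1·8 = 8
t_73 = 9·8 + 9·8 + 8·4 + 1·7 + 1·5 = 6
t_74 = 9·6 + 9·8 + 8·8 + 1·4 + 1·7 = 6
t_75 = 9·6 + 9·6 + 8·8 + 1·8 + 1·4 = 2
t_76 = 9·2 + 9·6 + 8·6 + 1·8 + 1·8 = 6
t_77 = 9·6 + 9·2 + 8·6 + 1·6 + 1·8 = 4
t_78 = 9·4 + 9·6 + 8·2 + 1·6 + 1·6 = 1

1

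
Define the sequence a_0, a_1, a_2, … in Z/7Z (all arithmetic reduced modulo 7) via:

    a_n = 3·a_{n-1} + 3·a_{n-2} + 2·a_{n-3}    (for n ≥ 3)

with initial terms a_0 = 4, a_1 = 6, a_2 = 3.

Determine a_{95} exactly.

4

a_3 = 3·3 + 3·6 + 2·4 = 0
a_4 = 3·0 + 3·3 + 2·6 = 0
a_5 = 3·0 + 3·0 + 2·3 = 6
a_6 = 3·6 + 3·0 + 2·0 = 4
a_7 = 3·4 + 3·6 + 2·0 = 2
a_8 = 3·2 + 3·4 + 2·6 = 2
a_9 = 3·2 + 3·2 + 2·4 = 6
a_10 = 3·6 + 3·2 + 2·2 = 0
a_11 = 3·0 + 3·6 + 2·2 = 1
a_12 = 3·1 + 3·0 + 2·6 = 1
a_13 = 3·1 + 3·1 + 2·0 = 6
a_14 = 3·6 + 3·1 + 2·1 = 2
a_15 = 3·2 + 3·6 + 2·1 = 5
a_16 = 3·5 + 3·2 + 2·6 = 5
a_17 = 3·5 + 3·5 + 2·2 = 6
a_18 = 3·6 + 3·5 + 2·5 = 1
a_19 = 3·1 + 3·6 + 2·5 = 3
a_20 = 3·3 + 3·1 + 2·6 = 3
a_21 = 3·3 + 3·3 + 2·1 = 6
a_22 = 3·6 + 3·3 + 2·3 = 5
a_23 = 3·5 + 3·6 + 2·3 = 4
a_24 = 3·4 + 3·5 + 2·6 = 4
a_25 = 3·4 + 3·4 + 2·5 = 6
a_26 = 3·6 + 3·4 + 2·4 = 3
(a_24, a_25, a_26) = (4, 6, 3) = (a_0, a_1, a_2), so the sequence has period 24.
95 ≡ 23 (mod 24), hence a_95 = a_23 = 4.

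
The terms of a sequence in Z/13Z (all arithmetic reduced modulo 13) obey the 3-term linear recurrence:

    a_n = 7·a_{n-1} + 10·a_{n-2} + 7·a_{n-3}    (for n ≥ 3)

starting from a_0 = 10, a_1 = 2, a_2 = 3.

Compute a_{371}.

a_3 = 7·3 + 10·2 + 7·10 = 7
a_4 = 7·7 + 10·3 + 7·2 = 2
a_5 = 7·2 + 10·7 + 7·3 = 1
a_6 = 7·1 + 10·2 + 7·7 = 11
a_7 = 7·11 + 10·1 + 7·2 = 10
a_8 = 7·10 + 10·11 + 7·1 = 5
Continuing the recurrence:
  a_9 = 4;  a_10 = 5;  a_11 = 6;  a_12 = 3;  a_13 = 12;  a_14 = 0
  a_15 = 11;  a_16 = 5;  a_17 = 2;  a_18 = 11;  a_19 = 2;  a_20 = 8
  a_21 = 10;  a_22 = 8;  a_23 = 4;  a_24 = 9;  a_25 = 3;  a_26 = 9
  a_27 = 0;  a_28 = 7;  a_29 = 8;  a_30 = 9;  a_31 = 10;  a_32 = 8
  a_33 = 11;  a_34 = 6;  a_35 = 0;  a_36 = 7;  a_37 = 0;  a_38 = 5
  a_39 = 6;  a_40 = 1;  a_41 = 11;  a_42 = 12;  a_43 = 6;  a_44 = 5
  a_45 = 10;  a_46 = 6;  a_47 = 8;  a_48 = 4;  a_49 = 7;  a_50 = 2
  a_51 = 8;  a_52 = 8;  a_53 = 7;  a_54 = 3;  a_55 = 4;  a_56 = 3
  a_57 = 4;  a_58 = 8;  a_59 = 0;  a_60 = 4;  a_61 = 6;  a_62 = 4
  a_63 = 12;  a_64 = 10;  a_65 = 10;  a_66 = 7;  a_67 = 11;  a_68 = 9
  a_69 = 1;  a_70 = 5;  a_71 = 4;  a_72 = 7;  a_73 = 7;  a_74 = 4
  a_75 = 4;  a_76 = 0;  a_77 = 3;  a_78 = 10;  a_79 = 9;  a_80 = 2
  a_81 = 5;  a_82 = 1;  a_83 = 6;  a_84 = 9;  a_85 = 0;  a_86 = 2
  a_87 = 12;  a_88 = 0;  a_89 = 4;  a_90 = 8;  a_91 = 5;  a_92 = 0
  a_93 = 2;  a_94 = 10;  a_95 = 12;  a_96 = 3;  a_97 = 3;  a_98 = 5
  a_99 = 8;  a_100 = 10;  a_101 = 3;  a_102 = 8;  a_103 = 0;  a_104 = 10
  a_105 = 9;  a_106 = 7;  a_107 = 1;  a_108 = 10;  a_109 = 12;  a_110 = 9
  a_111 = 6;  a_112 = 8;  a_113 = 10;  a_114 = 10;  a_115 = 5;  a_116 = 10
  a_117 = 8;  a_118 = 9;  a_119 = 5;  a_120 = 12;  a_121 = 2;  a_122 = 0
  a_123 = 0;  a_124 = 1;  a_125 = 7;  a_126 = 7;  a_127 = 9;  a_128 = 0
  a_129 = 9;  a_130 = 9;  a_131 = 10;  a_132 = 2;  a_133 = 8;  a_134 = 3
  a_135 = 11;  a_136 = 7;  a_137 = 11;  a_138 = 3;  a_139 = 11;  a_140 = 2
  a_141 = 2;  a_142 = 7;  a_143 = 5;  a_144 = 2;  a_145 = 9;  a_146 = 1
  a_147 = 7;  a_148 = 5;  a_149 = 8;  a_150 = 12;  a_151 = 4;  a_152 = 9
  a_153 = 5;  a_154 = 10;  a_155 = 1;  a_156 = 12;  a_157 = 8;  a_158 = 1
  a_159 = 2;  a_160 = 2;  a_161 = 2;  a_162 = 9;  a_163 = 6;  a_164 = 3
  a_165 = 1;  a_166 = 1;  a_167 = 12;  a_168 = 10;  a_169 = 2;  a_170 = 3
  a_171 = 7;  a_172 = 2;  a_173 = 1;  a_174 = 11;  a_175 = 10;  a_176 = 5
  a_177 = 4;  a_178 = 5;  a_179 = 6;  a_180 = 3;  a_181 = 12;  a_182 = 0
  a_183 = 11;  a_184 = 5;  a_185 = 2;  a_186 = 11;  a_187 = 2;  a_188 = 8
  a_189 = 10;  a_190 = 8;  a_191 = 4;  a_192 = 9;  a_193 = 3;  a_194 = 9
  a_195 = 0;  a_196 = 7;  a_197 = 8;  a_198 = 9;  a_199 = 10;  a_200 = 8
  a_201 = 11;  a_202 = 6;  a_203 = 0;  a_204 = 7;  a_205 = 0;  a_206 = 5
  a_207 = 6;  a_208 = 1;  a_209 = 11;  a_210 = 12;  a_211 = 6;  a_212 = 5
  a_213 = 10;  a_214 = 6;  a_215 = 8;  a_216 = 4;  a_217 = 7;  a_218 = 2
  a_219 = 8;  a_220 = 8;  a_221 = 7;  a_222 = 3;  a_223 = 4;  a_224 = 3
  a_225 = 4;  a_226 = 8;  a_227 = 0;  a_228 = 4;  a_229 = 6;  a_230 = 4
  a_231 = 12;  a_232 = 10;  a_233 = 10;  a_234 = 7;  a_235 = 11;  a_236 = 9
  a_237 = 1;  a_238 = 5;  a_239 = 4;  a_240 = 7;  a_241 = 7;  a_242 = 4
  a_243 = 4;  a_244 = 0;  a_245 = 3;  a_246 = 10;  a_247 = 9;  a_248 = 2
  a_249 = 5;  a_250 = 1;  a_251 = 6;  a_252 = 9;  a_253 = 0;  a_254 = 2
  a_255 = 12;  a_256 = 0;  a_257 = 4;  a_258 = 8;  a_259 = 5;  a_260 = 0
  a_261 = 2;  a_262 = 10;  a_263 = 12;  a_264 = 3;  a_265 = 3;  a_266 = 5
  a_267 = 8;  a_268 = 10;  a_269 = 3;  a_270 = 8;  a_271 = 0;  a_272 = 10
  a_273 = 9;  a_274 = 7;  a_275 = 1;  a_276 = 10;  a_277 = 12;  a_278 = 9
  a_279 = 6;  a_280 = 8;  a_281 = 10;  a_282 = 10;  a_283 = 5;  a_284 = 10
  a_285 = 8;  a_286 = 9;  a_287 = 5;  a_288 = 12;  a_289 = 2;  a_290 = 0
  a_291 = 0;  a_292 = 1;  a_293 = 7;  a_294 = 7;  a_295 = 9;  a_296 = 0
  a_297 = 9;  a_298 = 9;  a_299 = 10;  a_300 = 2;  a_301 = 8;  a_302 = 3
  a_303 = 11;  a_304 = 7;  a_305 = 11;  a_306 = 3;  a_307 = 11;  a_308 = 2
  a_309 = 2;  a_310 = 7;  a_311 = 5;  a_312 = 2;  a_313 = 9;  a_314 = 1
  a_315 = 7;  a_316 = 5;  a_317 = 8;  a_318 = 12;  a_319 = 4;  a_320 = 9
  a_321 = 5;  a_322 = 10;  a_323 = 1;  a_324 = 12;  a_325 = 8;  a_326 = 1
  a_327 = 2;  a_328 = 2;  a_329 = 2;  a_330 = 9;  a_331 = 6;  a_332 = 3
  a_333 = 1;  a_334 = 1;  a_335 = 12;  a_336 = 10;  a_337 = 2;  a_338 = 3
  a_339 = 7;  a_340 = 2;  a_341 = 1;  a_342 = 11;  a_343 = 10;  a_344 = 5
  a_345 = 4;  a_346 = 5;  a_347 = 6;  a_348 = 3;  a_349 = 12;  a_350 = 0
  a_351 = 11;  a_352 = 5;  a_353 = 2;  a_354 = 11;  a_355 = 2;  a_356 = 8
  a_357 = 10;  a_358 = 8;  a_359 = 4;  a_360 = 9;  a_361 = 3;  a_362 = 9
  a_363 = 0;  a_364 = 7;  a_365 = 8;  a_366 = 9;  a_367 = 10;  a_368 = 8
  a_369 = 11
a_370 = 7·11 + 10·8 + 7·10 = 6
a_371 = 7·6 + 10·11 + 7·8 = 0

0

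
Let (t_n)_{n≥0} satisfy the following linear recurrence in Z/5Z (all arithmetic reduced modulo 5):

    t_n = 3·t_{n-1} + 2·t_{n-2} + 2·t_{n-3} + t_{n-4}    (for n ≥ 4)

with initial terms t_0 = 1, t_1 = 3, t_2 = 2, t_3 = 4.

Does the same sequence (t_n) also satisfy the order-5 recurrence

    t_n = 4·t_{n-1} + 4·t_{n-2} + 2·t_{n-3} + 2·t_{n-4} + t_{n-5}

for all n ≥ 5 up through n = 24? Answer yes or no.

no

Terms t_0..t_24: 1, 3, 2, 4, 3, 4, 3, 2, 3, 3, 2, 0, 3, 1, 1, 1, 0, 0, 3, 0, 1, 4, 2, 1, 1
n=5: candidate gives 4, actual t_5 = 4 ✓
n=6: candidate gives 3, actual t_6 = 3 ✓
n=7: candidate gives 4, actual t_7 = 2 ✗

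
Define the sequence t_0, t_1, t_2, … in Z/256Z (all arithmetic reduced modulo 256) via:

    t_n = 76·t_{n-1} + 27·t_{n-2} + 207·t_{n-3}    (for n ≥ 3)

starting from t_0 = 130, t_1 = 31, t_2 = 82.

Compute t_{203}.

t_3 = 76·82 + 27·31 + 207·130 = 187
t_4 = 76·187 + 27·82 + 207·31 = 59
t_5 = 76·59 + 27·187 + 207·82 = 139
t_6 = 76·139 + 27·59 + 207·187 = 178
t_7 = 76·178 + 27·139 + 207·59 = 54
t_8 = 76·54 + 27·178 + 207·139 = 51
Continuing the recurrence:
  t_9 = 196;  t_10 = 59;  t_11 = 109;  t_12 = 17;  t_13 = 64;  t_14 = 238
  t_15 = 39;  t_16 = 110;  t_17 = 55;  t_18 = 119;  t_19 = 19;  t_20 = 170
  t_21 = 178;  t_22 = 35;  t_23 = 160;  t_24 = 31;  t_25 = 97;  t_26 = 113
  t_27 = 216;  t_28 = 122;  t_29 = 95;  t_30 = 186;  t_31 = 227;  t_32 = 211
  t_33 = 251;  t_34 = 82;  t_35 = 110;  t_36 = 67;  t_37 = 204;  t_38 = 147
  t_39 = 85;  t_40 = 177;  t_41 = 96;  t_42 = 230;  t_43 = 135;  t_44 = 246
  t_45 = 63;  t_46 = 207;  t_47 = 3;  t_48 = 170;  t_49 = 42;  t_50 = 211
  t_51 = 136;  t_52 = 151;  t_53 = 201;  t_54 = 145;  t_55 = 88;  t_56 = 242
  t_57 = 95;  t_58 = 226;  t_59 = 203;  t_60 = 235;  t_61 = 235;  t_62 = 178
  t_63 = 166;  t_64 = 19;  t_65 = 20;  t_66 = 43;  t_67 = 61;  t_68 = 209
  t_69 = 64;  t_70 = 94;  t_71 = 167;  t_72 = 62;  t_73 = 7;  t_74 = 167
  t_75 = 115;  t_76 = 106;  t_77 = 162;  t_78 = 67;  t_79 = 176;  t_80 = 79
  t_81 = 49;  t_82 = 49;  t_83 = 152;  t_84 = 234;  t_85 = 31;  t_86 = 202
  t_87 = 115;  t_88 = 131;  t_89 = 91;  t_90 = 210;  t_91 = 222;  t_92 = 163
  t_93 = 156;  t_94 = 3;  t_95 = 37;  t_96 = 113;  t_97 = 224;  t_98 = 86
  t_99 = 135;  t_100 = 70;  t_101 = 143;  t_102 = 255;  t_103 = 99;  t_104 = 234
  t_105 = 26;  t_106 = 115;  t_107 = 24;  t_108 = 71;  t_109 = 153;  t_110 = 81
  t_111 = 152;  t_112 = 98;  t_113 = 159;  t_114 = 114;  t_115 = 219;  t_116 = 155
  t_117 = 75;  t_118 = 178;  t_119 = 22;  t_120 = 243;  t_121 = 100;  t_122 = 27
  t_123 = 13;  t_124 = 145;  t_125 = 64;  t_126 = 206;  t_127 = 39;  t_128 = 14
  t_129 = 215;  t_130 = 215;  t_131 = 211;  t_132 = 42;  t_133 = 146;  t_134 = 99
  t_135 = 192;  t_136 = 127;  t_137 = 1;  t_138 = 241;  t_139 = 88;  t_140 = 90
  t_141 = 223;  t_142 = 218;  t_143 = 3;  t_144 = 51;  t_145 = 187;  t_146 = 82
  t_147 = 78;  t_148 = 3;  t_149 = 108;  t_150 = 115;  t_151 = 245;  t_152 = 49
  t_153 = 96;  t_154 = 198;  t_155 = 135;  t_156 = 150;  t_157 = 223;  t_158 = 47
  t_159 = 195;  t_160 = 42;  t_161 = 10;  t_162 = 19;  t_163 = 168;  t_164 = 247
  t_165 = 105;  t_166 = 17;  t_167 = 216;  t_168 = 210;  t_169 = 223;  t_170 = 2
  t_171 = 235;  t_172 = 75;  t_173 = 171;  t_174 = 178;  t_175 = 134;  t_176 = 211
  t_177 = 180;  t_178 = 11;  t_179 = 221;  t_180 = 81;  t_181 = 64;  t_182 = 62
  t_183 = 167;  t_184 = 222;  t_185 = 167;  t_186 = 7;  t_187 = 51;  t_188 = 234
  t_189 = 130;  t_190 = 131;  t_191 = 208;  t_192 = 175;  t_193 = 209;  t_194 = 177
  t_195 = 24;  t_196 = 202;  t_197 = 159;  t_198 = 234;  t_199 = 147;  t_200 = 227
  t_201 = 27
t_202 = 76·27 + 27·227 + 207·147 = 210
t_203 = 76·210 + 27·27 + 207·227 = 190

190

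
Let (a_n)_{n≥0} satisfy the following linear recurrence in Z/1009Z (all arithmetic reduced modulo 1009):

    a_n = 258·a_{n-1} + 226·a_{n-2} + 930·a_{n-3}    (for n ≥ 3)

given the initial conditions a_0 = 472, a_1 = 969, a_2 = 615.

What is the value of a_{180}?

192

a_3 = 258·615 + 226·969 + 930·472 = 343
a_4 = 258·343 + 226·615 + 930·969 = 592
a_5 = 258·592 + 226·343 + 930·615 = 49
a_6 = 258·49 + 226·592 + 930·343 = 275
a_7 = 258·275 + 226·49 + 930·592 = 950
a_8 = 258·950 + 226·275 + 930·49 = 679
Continuing the recurrence:
  a_9 = 881;  a_10 = 984;  a_11 = 782;  a_12 = 382;  a_13 = 797;  a_14 = 128
  a_15 = 339;  a_16 = 959;  a_17 = 125;  a_18 = 223;  a_19 = 942;  a_20 = 30
  a_21 = 206;  a_22 = 645;  a_23 = 724;  a_24 = 471;  a_25 = 99;  a_26 = 126
  a_27 = 520;  a_28 = 438;  a_29 = 608;  a_30 = 864;  a_31 = 820;  a_32 = 597
  a_33 = 678;  a_34 = 888;  a_35 = 181;  a_36 = 96;  a_37 = 567;  a_38 = 315
  a_39 = 28;  a_40 = 324;  a_41 = 459;  a_42 = 751;  a_43 = 475;  a_44 = 738
  a_45 = 301;  a_46 = 76;  a_47 = 71;  a_48 = 616;  a_49 = 467;  a_50 = 834
  a_51 = 629;  a_52 = 74;  a_53 = 514;  a_54 = 763;  a_55 = 436;  a_56 = 142
  a_57 = 229;  a_58 = 226;  a_59 = 971;  a_60 = 983;  a_61 = 147;  a_62 = 746
  a_63 = 719;  a_64 = 434;  a_65 = 615;  a_66 = 171;  a_67 = 499;  a_68 = 750
  a_69 = 155;  a_70 = 557;  a_71 = 424;  a_72 = 40;  a_73 = 592;  a_74 = 137
  a_75 = 502;  a_76 = 702;  a_77 = 216;  a_78 = 165;  a_79 = 613;  a_80 = 796
  a_81 = 928;  a_82 = 590;  a_83 = 400;  a_84 = 779;  a_85 = 594;  a_86 = 51
  a_87 = 96;  a_88 = 467;  a_89 = 929;  a_90 = 634;  a_91 = 636;  a_92 = 902
  a_93 = 459;  a_94 = 609;  a_95 = 915;  a_96 = 437;  a_97 = 4;  a_98 = 266
  a_99 = 703;  a_100 = 23;  a_101 = 520;  a_102 = 74;  a_103 = 598;  a_104 = 776
  a_105 = 576;  a_106 = 276;  a_107 = 838;  a_108 = 1006;  a_109 = 325;  a_110 = 826
  a_111 = 239;  a_112 = 683;  a_113 = 507;  a_114 = 916;  a_115 = 307;  a_116 = 982
  a_117 = 142;  a_118 = 227;  a_119 = 972;  a_120 = 268;  a_121 = 471;  a_122 = 362
  a_123 = 77;  a_124 = 902;  a_125 = 549;  a_126 = 387;  a_127 = 303;  a_128 = 176
  a_129 = 575;  a_130 = 731;  a_131 = 935;  a_132 = 798;  a_133 = 241;  a_134 = 158
  a_135 = 909;  a_136 = 959;  a_137 = 450;  a_138 = 701;  a_139 = 961;  a_140 = 511
  a_141 = 26;  a_142 = 870;  a_143 = 275;  a_144 = 149;  a_145 = 583;  a_146 = 923
  a_147 = 935;  a_148 = 171;  a_149 = 891;  a_150 = 931;  a_151 = 239;  a_152 = 888
  a_153 = 706;  a_154 = 715;  a_155 = 435;  a_156 = 102;  a_157 = 538;  a_158 = 357
  a_159 = 809;  a_160 = 706;  a_161 = 782;  a_162 = 755;  a_163 = 940;  a_164 = 240
  a_165 = 807;  a_166 = 512;  a_167 = 890;  a_168 = 68;  a_169 = 652;  a_170 = 266
  a_171 = 736;  a_172 = 732;  a_173 = 199;  a_174 = 217;  a_175 = 754;  a_176 = 828
  a_177 = 618;  a_178 = 450
a_179 = 258·450 + 226·618 + 930·828 = 664
a_180 = 258·664 + 226·450 + 930·618 = 192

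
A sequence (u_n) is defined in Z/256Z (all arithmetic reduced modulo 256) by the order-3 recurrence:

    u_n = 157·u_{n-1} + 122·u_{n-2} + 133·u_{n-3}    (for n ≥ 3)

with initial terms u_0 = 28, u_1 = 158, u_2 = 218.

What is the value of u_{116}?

u_3 = 157·218 + 122·158 + 133·28 = 138
u_4 = 157·138 + 122·218 + 133·158 = 156
u_5 = 157·156 + 122·138 + 133·218 = 178
u_6 = 157·178 + 122·156 + 133·138 = 52
u_7 = 157·52 + 122·178 + 133·156 = 196
u_8 = 157·196 + 122·52 + 133·178 = 118
u_9 = 157·118 + 122·196 + 133·52 = 202
u_10 = 157·202 + 122·118 + 133·196 = 242
u_11 = 157·242 + 122·202 + 133·118 = 252
u_12 = 157·252 + 122·242 + 133·202 = 210
u_13 = 157·210 + 122·252 + 133·242 = 156
u_14 = 157·156 + 122·210 + 133·252 = 172
u_15 = 157·172 + 122·156 + 133·210 = 238
u_16 = 157·238 + 122·172 + 133·156 = 250
u_17 = 157·250 + 122·238 + 133·172 = 26
u_18 = 157·26 + 122·250 + 133·238 = 188
u_19 = 157·188 + 122·26 + 133·250 = 146
u_20 = 157·146 + 122·188 + 133·26 = 164
u_21 = 157·164 + 122·146 + 133·188 = 212
u_22 = 157·212 + 122·164 + 133·146 = 6
u_23 = 157·6 + 122·212 + 133·164 = 234
u_24 = 157·234 + 122·6 + 133·212 = 130
u_25 = 157·130 + 122·234 + 133·6 = 92
u_26 = 157·92 + 122·130 + 133·234 = 242
u_27 = 157·242 + 122·92 + 133·130 = 204
u_28 = 157·204 + 122·242 + 133·92 = 60
u_29 = 157·60 + 122·204 + 133·242 = 190
u_30 = 157·190 + 122·60 + 133·204 = 26
u_31 = 157·26 + 122·190 + 133·60 = 170
u_32 = 157·170 + 122·26 + 133·190 = 92
u_33 = 157·92 + 122·170 + 133·26 = 242
u_34 = 157·242 + 122·92 + 133·170 = 148
u_35 = 157·148 + 122·242 + 133·92 = 228
u_36 = 157·228 + 122·148 + 133·242 = 22
u_37 = 157·22 + 122·228 + 133·148 = 10
u_38 = 157·10 + 122·22 + 133·228 = 18
u_39 = 157·18 + 122·10 + 133·22 = 60
u_40 = 157·60 + 122·18 + 133·10 = 146
u_41 = 157·146 + 122·60 + 133·18 = 124
u_42 = 157·124 + 122·146 + 133·60 = 204
u_43 = 157·204 + 122·124 + 133·146 = 14
u_44 = 157·14 + 122·204 + 133·124 = 58
u_45 = 157·58 + 122·14 + 133·204 = 58
u_46 = 157·58 + 122·58 + 133·14 = 124
u_47 = 157·124 + 122·58 + 133·58 = 210
u_48 = 157·210 + 122·124 + 133·58 = 4
u_49 = 157·4 + 122·210 + 133·124 = 244
u_50 = 157·244 + 122·4 + 133·210 = 166
u_51 = 157·166 + 122·244 + 133·4 = 42
u_52 = 157·42 + 122·166 + 133·244 = 162
u_53 = 157·162 + 122·42 + 133·166 = 156
u_54 = 157·156 + 122·162 + 133·42 = 178
u_55 = 157·178 + 122·156 + 133·162 = 172
u_56 = 157·172 + 122·178 + 133·156 = 92
u_57 = 157·92 + 122·172 + 133·178 = 222
u_58 = 157·222 + 122·92 + 133·172 = 90
u_59 = 157·90 + 122·222 + 133·92 = 202
u_60 = 157·202 + 122·90 + 133·222 = 28
u_61 = 157·28 + 122·202 + 133·90 = 50
u_62 = 157·50 + 122·28 + 133·202 = 244
u_63 = 157·244 + 122·50 + 133·28 = 4
u_64 = 157·4 + 122·244 + 133·50 = 182
u_65 = 157·182 + 122·4 + 133·244 = 74
u_66 = 157·74 + 122·182 + 133·4 = 50
u_67 = 157·50 + 122·74 + 133·182 = 124
u_68 = 157·124 + 122·50 + 133·74 = 82
u_69 = 157·82 + 122·124 + 133·50 = 92
u_70 = 157·92 + 122·82 + 133·124 = 236
u_71 = 157·236 + 122·92 + 133·82 = 46
u_72 = 157·46 + 122·236 + 133·92 = 122
u_73 = 157·122 + 122·46 + 133·236 = 90
u_74 = 157·90 + 122·122 + 133·46 = 60
u_75 = 157·60 + 122·90 + 133·122 = 18
u_76 = 157·18 + 122·60 + 133·90 = 100
u_77 = 157·100 + 122·18 + 133·60 = 20
u_78 = 157·20 + 122·100 + 133·18 = 70
u_79 = 157·70 + 122·20 + 133·100 = 106
u_80 = 157·106 + 122·70 + 133·20 = 194
u_81 = 157·194 + 122·106 + 133·70 = 220
u_82 = 157·220 + 122·194 + 133·106 = 114
u_83 = 157·114 + 122·220 + 133·194 = 140
u_84 = 157·140 + 122·114 + 133·220 = 124
u_85 = 157·124 + 122·140 + 133·114 = 254
u_86 = 157·254 + 122·124 + 133·140 = 154
u_87 = 157·154 + 122·254 + 133·124 = 234
u_88 = 157·234 + 122·154 + 133·254 = 220
u_89 = 157·220 + 122·234 + 133·154 = 114
u_90 = 157·114 + 122·220 + 133·234 = 84
u_91 = 157·84 + 122·114 + 133·220 = 36
u_92 = 157·36 + 122·84 + 133·114 = 86
u_93 = 157·86 + 122·36 + 133·84 = 138
u_94 = 157·138 + 122·86 + 133·36 = 82
u_95 = 157·82 + 122·138 + 133·86 = 188
u_96 = 157·188 + 122·82 + 133·138 = 18
u_97 = 157·18 + 122·188 + 133·82 = 60
u_98 = 157·60 + 122·18 + 133·188 = 12
u_99 = 157·12 + 122·60 + 133·18 = 78
u_100 = 157·78 + 122·12 + 133·60 = 186
u_101 = 157·186 + 122·78 + 133·12 = 122
u_102 = 157·122 + 122·186 + 133·78 = 252
u_103 = 157·252 + 122·122 + 133·186 = 82
u_104 = 157·82 + 122·252 + 133·122 = 196
u_105 = 157·196 + 122·82 + 133·252 = 52
u_106 = 157·52 + 122·196 + 133·82 = 230
u_107 = 157·230 + 122·52 + 133·196 = 170
u_108 = 157·170 + 122·230 + 133·52 = 226
u_109 = 157·226 + 122·170 + 133·230 = 28
u_110 = 157·28 + 122·226 + 133·170 = 50
u_111 = 157·50 + 122·28 + 133·226 = 108
u_112 = 157·108 + 122·50 + 133·28 = 156
u_113 = 157·156 + 122·108 + 133·50 = 30
u_114 = 157·30 + 122·156 + 133·108 = 218
u_115 = 157·218 + 122·30 + 133·156 = 10
u_116 = 157·10 + 122·218 + 133·30 = 156

156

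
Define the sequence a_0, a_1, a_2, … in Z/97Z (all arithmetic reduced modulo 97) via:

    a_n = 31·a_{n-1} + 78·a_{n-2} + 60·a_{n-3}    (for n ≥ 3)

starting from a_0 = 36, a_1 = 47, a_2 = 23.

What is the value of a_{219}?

70

a_3 = 31·23 + 78·47 + 60·36 = 40
a_4 = 31·40 + 78·23 + 60·47 = 34
a_5 = 31·34 + 78·40 + 60·23 = 25
a_6 = 31·25 + 78·34 + 60·40 = 7
a_7 = 31·7 + 78·25 + 60·34 = 36
a_8 = 31·36 + 78·7 + 60·25 = 58
Continuing the recurrence:
  a_9 = 79;  a_10 = 15;  a_11 = 19;  a_12 = 0;  a_13 = 54;  a_14 = 1
  a_15 = 72;  a_16 = 21;  a_17 = 22;  a_18 = 44;  a_19 = 72;  a_20 = 0
  a_21 = 11;  a_22 = 5;  a_23 = 43;  a_24 = 55;  a_25 = 24;  a_26 = 48
  a_27 = 64;  a_28 = 87;  a_29 = 93;  a_30 = 26;  a_31 = 88;  a_32 = 54
  a_33 = 10;  a_34 = 5;  a_35 = 4;  a_36 = 47;  a_37 = 32;  a_38 = 48
  a_39 = 14;  a_40 = 84;  a_41 = 77;  a_42 = 79;  a_43 = 12;  a_44 = 96
  a_45 = 19;  a_46 = 67;  a_47 = 7;  a_48 = 84;  a_49 = 89;  a_50 = 31
  a_51 = 42;  a_52 = 39;  a_53 = 40;  a_54 = 12;  a_55 = 12;  a_56 = 22
  a_57 = 10;  a_58 = 30;  a_59 = 23;  a_60 = 64;  a_61 = 49;  a_62 = 34
  a_63 = 83;  a_64 = 17;  a_65 = 20;  a_66 = 39;  a_67 = 6;  a_68 = 63
  a_69 = 8;  a_70 = 90;  a_71 = 16;  a_72 = 42;  a_73 = 93;  a_74 = 38
  a_75 = 88;  a_76 = 20;  a_77 = 64;  a_78 = 94;  a_79 = 85;  a_80 = 33
  a_81 = 4;  a_82 = 38;  a_83 = 75;  a_84 = 0;  a_85 = 79;  a_86 = 62
  a_87 = 33;  a_88 = 26;  a_89 = 19;  a_90 = 38;  a_91 = 49;  a_92 = 94
  a_93 = 92;  a_94 = 29;  a_95 = 38;  a_96 = 36;  a_97 = 0;  a_98 = 44
  a_99 = 32;  a_100 = 59;  a_101 = 78;  a_102 = 16;  a_103 = 32;  a_104 = 33
  a_105 = 17;  a_106 = 74;  a_107 = 71;  a_108 = 69;  a_109 = 89;  a_110 = 82
  a_111 = 44;  a_112 = 5;  a_113 = 68;  a_114 = 94;  a_115 = 79;  a_116 = 87
  a_117 = 46;  a_118 = 51;  a_119 = 10;  a_120 = 64;  a_121 = 4;  a_122 = 90
  a_123 = 55;  a_124 = 41;  a_125 = 0;  a_126 = 96;  a_127 = 4;  a_128 = 46
  a_129 = 29;  a_130 = 71;  a_131 = 45;  a_132 = 40;  a_133 = 86;  a_134 = 47
  a_135 = 89;  a_136 = 42;  a_137 = 6;  a_138 = 72;  a_139 = 79;  a_140 = 83
  a_141 = 57;  a_142 = 80;  a_143 = 72;  a_144 = 58;  a_145 = 89;  a_146 = 60
  a_147 = 60;  a_148 = 46;  a_149 = 6;  a_150 = 2;  a_151 = 89;  a_152 = 74
  a_153 = 44;  a_154 = 60;  a_155 = 32;  a_156 = 67;  a_157 = 25;  a_158 = 64
  a_159 = 0;  a_160 = 90;  a_161 = 34;  a_162 = 23;  a_163 = 35;  a_164 = 69
  a_165 = 41;  a_166 = 23;  a_167 = 0;  a_168 = 83;  a_169 = 73;  a_170 = 7
  a_171 = 27;  a_172 = 40;  a_173 = 80;  a_174 = 42;  a_175 = 48;  a_176 = 58
  a_177 = 11;  a_178 = 82;  a_179 = 90;  a_180 = 49;  a_181 = 73;  a_182 = 39
  a_183 = 46;  a_184 = 21;  a_185 = 80;  a_186 = 88;  a_187 = 43;  a_188 = 96
  a_189 = 67;  a_190 = 20;  a_191 = 63;  a_192 = 64;  a_193 = 47;  a_194 = 44
  a_195 = 43;  a_196 = 19;  a_197 = 84;  a_198 = 70;  a_199 = 65;  a_200 = 2
  a_201 = 20;  a_202 = 20;  a_203 = 69;  a_204 = 49;  a_205 = 50;  a_206 = 6
  a_207 = 42;  a_208 = 17;  a_209 = 89;  a_210 = 9;  a_211 = 93;  a_212 = 1
  a_213 = 65;  a_214 = 10;  a_215 = 8;  a_216 = 78;  a_217 = 53
a_218 = 31·53 + 78·78 + 60·8 = 59
a_219 = 31·59 + 78·53 + 60·78 = 70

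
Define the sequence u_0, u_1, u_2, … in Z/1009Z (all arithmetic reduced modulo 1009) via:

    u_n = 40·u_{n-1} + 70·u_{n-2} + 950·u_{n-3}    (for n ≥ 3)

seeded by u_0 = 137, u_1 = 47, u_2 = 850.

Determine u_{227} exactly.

379

u_3 = 40·850 + 70·47 + 950·137 = 955
u_4 = 40·955 + 70·850 + 950·47 = 81
u_5 = 40·81 + 70·955 + 950·850 = 769
u_6 = 40·769 + 70·81 + 950·955 = 265
u_7 = 40·265 + 70·769 + 950·81 = 120
u_8 = 40·120 + 70·265 + 950·769 = 177
Continuing the recurrence:
  u_9 = 854;  u_10 = 119;  u_11 = 620;  u_12 = 906;  u_13 = 980;  u_14 = 455
  u_15 = 49;  u_16 = 206;  u_17 = 969;  u_18 = 848;  u_19 = 804;  u_20 = 43
  u_21 = 905;  u_22 = 855;  u_23 = 167;  u_24 = 18;  u_25 = 307;  u_26 = 660
  u_27 = 414;  u_28 = 251;  u_29 = 80;  u_30 = 380;  u_31 = 946;  u_32 = 189
  u_33 = 910;  u_34 = 879;  u_35 = 935;  u_36 = 844;  u_37 = 935;  u_38 = 955
  u_39 = 377;  u_40 = 531;  u_41 = 366;  u_42 = 306;  u_43 = 477;  u_44 = 744
  u_45 = 700;  u_46 = 478;  u_47 = 8;  u_48 = 552;  u_49 = 492;  u_50 = 335
  u_51 = 137;  u_52 = 911;  u_53 = 31;  u_54 = 423;  u_55 = 656;  u_56 = 544
  u_57 = 345;  u_58 = 59;  u_59 = 468;  u_60 = 477;  u_61 = 936;  u_62 = 840
  u_63 = 347;  u_64 = 303;  u_65 = 976;  u_66 = 426;  u_67 = 889;  u_68 = 733
  u_69 = 831;  u_70 = 820;  u_71 = 300;  u_72 = 191;  u_73 = 440;  u_74 = 153
  u_75 = 426;  u_76 = 781;  u_77 = 574;  u_78 = 28;  u_79 = 266;  u_80 = 932
  u_81 = 771;  u_82 = 675;  u_83 = 757;  u_84 = 762;  u_85 = 258;  u_86 = 835
  u_87 = 448;  u_88 = 608;  u_89 = 361;  u_90 = 298;  u_91 = 309;  u_92 = 822
  u_93 = 604;  u_94 = 911;  u_95 = 961;  u_96 = 989;  u_97 = 613;  u_98 = 727
  u_99 = 522;  u_100 = 288;  u_101 = 122;  u_102 = 296;  u_103 = 361;  u_104 = 719
  u_105 = 242;  u_106 = 369;  u_107 = 378;  u_108 = 438;  u_109 = 11;  u_110 = 726
  u_111 = 941;  u_112 = 28;  u_113 = 949;  u_114 = 545;  u_115 = 813;  u_116 = 553
  u_117 = 461;  u_118 = 102;  u_119 = 696;  u_120 = 718;  u_121 = 792;  u_122 = 516
  u_123 = 421;  u_124 = 178;  u_125 = 92;  u_126 = 382;  u_127 = 119;  u_128 = 847
  u_129 = 501;  u_130 = 670;  u_131 = 798;  u_132 = 829;  u_133 = 49;  u_134 = 800
  u_135 = 645;  u_136 = 207;  u_137 = 176;  u_138 = 628;  u_139 = 2;  u_140 = 359
  u_141 = 655;  u_142 = 762;  u_143 = 663;  u_144 = 855;  u_145 = 337;  u_146 = 916
  u_147 = 704;  u_148 = 758;  u_149 = 331;  u_150 = 548;  u_151 = 368;  u_152 = 254
  u_153 = 561;  u_154 = 346;  u_155 = 791;  u_156 = 563;  u_157 = 972;  u_158 = 342
  u_159 = 71;  u_160 = 711;  u_161 = 115;  u_162 = 740;  u_163 = 746;  u_164 = 189
  u_165 = 985;  u_166 = 544;  u_167 = 857;  u_168 = 119;  u_169 = 366;  u_170 = 659
  u_171 = 563;  u_172 = 642;  u_173 = 984;  u_174 = 633;  u_175 = 827;  u_176 = 163
  u_177 = 829;  u_178 = 822;  u_179 = 573;  u_180 = 270;  u_181 = 394;  u_182 = 853
  u_183 = 365;  u_184 = 614;  u_185 = 792;  u_186 = 657;  u_187 = 89;  u_188 = 804
  u_189 = 636;  u_190 = 794;  u_191 = 592;  u_192 = 367;  u_193 = 193;  u_194 = 500
  u_195 = 758;  u_196 = 456;  u_197 = 431;  u_198 = 402;  u_199 = 175;  u_200 = 630
  u_201 = 615;  u_202 = 862;  u_203 = 0;  u_204 = 848;  u_205 = 215;  u_206 = 357
  u_207 = 487;  u_208 = 506;  u_209 = 979;  u_210 = 442;  u_211 = 861;  u_212 = 556
  u_213 = 937;  u_214 = 376;  u_215 = 403;  u_216 = 274;  u_217 = 842;  u_218 = 831
  u_219 = 339;  u_220 = 863;  u_221 = 140;  u_222 = 604;  u_223 = 196;  u_224 = 491
  u_225 = 751
u_226 = 40·751 + 70·491 + 950·196 = 378
u_227 = 40·378 + 70·751 + 950·491 = 379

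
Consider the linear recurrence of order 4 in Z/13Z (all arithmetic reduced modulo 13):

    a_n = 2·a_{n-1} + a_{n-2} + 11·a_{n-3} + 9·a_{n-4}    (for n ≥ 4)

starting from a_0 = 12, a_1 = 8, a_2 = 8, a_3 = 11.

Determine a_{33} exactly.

10

a_4 = 2·11 + 1·8 + 11·8 + 9·12 = 5
a_5 = 2·5 + 1·11 + 11·8 + 9·8 = 12
a_6 = 2·12 + 1·5 + 11·11 + 9·8 = 1
a_7 = 2·1 + 1·12 + 11·5 + 9·11 = 12
a_8 = 2·12 + 1·1 + 11·12 + 9·5 = 7
a_9 = 2·7 + 1·12 + 11·1 + 9·12 = 2
a_10 = 2·2 + 1·7 + 11·12 + 9·1 = 9
a_11 = 2·9 + 1·2 + 11·7 + 9·12 = 10
a_12 = 2·10 + 1·9 + 11·2 + 9·7 = 10
a_13 = 2·10 + 1·10 + 11·9 + 9·2 = 4
a_14 = 2·4 + 1·10 + 11·10 + 9·9 = 1
a_15 = 2·1 + 1·4 + 11·10 + 9·10 = 11
a_16 = 2·11 + 1·1 + 11·4 + 9·10 = 1
a_17 = 2·1 + 1·11 + 11·1 + 9·4 = 8
a_18 = 2·8 + 1·1 + 11·11 + 9·1 = 4
a_19 = 2·4 + 1·8 + 11·1 + 9·11 = 9
a_20 = 2·9 + 1·4 + 11·8 + 9·1 = 2
a_21 = 2·2 + 1·9 + 11·4 + 9·8 = 12
a_22 = 2·12 + 1·2 + 11·9 + 9·4 = 5
a_23 = 2·5 + 1·12 + 11·2 + 9·9 = 8
a_24 = 2·8 + 1·5 + 11·12 + 9·2 = 2
a_25 = 2·2 + 1·8 + 11·5 + 9·12 = 6
a_26 = 2·6 + 1·2 + 11·8 + 9·5 = 4
a_27 = 2·4 + 1·6 + 11·2 + 9·8 = 4
a_28 = 2·4 + 1·4 + 11·6 + 9·2 = 5
a_29 = 2·5 + 1·4 + 11·4 + 9·6 = 8
a_30 = 2·8 + 1·5 + 11·4 + 9·4 = 10
a_31 = 2·10 + 1·8 + 11·5 + 9·4 = 2
a_32 = 2·2 + 1·10 + 11·8 + 9·5 = 4
a_33 = 2·4 + 1·2 + 11·10 + 9·8 = 10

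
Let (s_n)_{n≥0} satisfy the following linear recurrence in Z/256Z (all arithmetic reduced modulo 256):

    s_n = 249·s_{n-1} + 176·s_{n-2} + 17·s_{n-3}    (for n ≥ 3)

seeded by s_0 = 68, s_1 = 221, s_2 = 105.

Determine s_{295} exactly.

s_3 = 249·105 + 176·221 + 17·68 = 149
s_4 = 249·149 + 176·105 + 17·221 = 202
s_5 = 249·202 + 176·149 + 17·105 = 227
s_6 = 249·227 + 176·202 + 17·149 = 144
s_7 = 249·144 + 176·227 + 17·202 = 138
s_8 = 249·138 + 176·144 + 17·227 = 77
Continuing the recurrence:
  s_9 = 85;  s_10 = 199;  s_11 = 28;  s_12 = 177;  s_13 = 160;  s_14 = 44
  s_15 = 141;  s_16 = 5;  s_17 = 185;  s_18 = 190;  s_19 = 83;  s_20 = 164
  s_21 = 50;  s_22 = 229;  s_23 = 1;  s_24 = 187;  s_25 = 200;  s_26 = 41
  s_27 = 204;  s_28 = 228;  s_29 = 189;  s_30 = 33;  s_31 = 45;  s_32 = 2
  s_33 = 19;  s_34 = 216;  s_35 = 74;  s_36 = 189;  s_37 = 13;  s_38 = 127
  s_39 = 4;  s_40 = 17;  s_41 = 184;  s_42 = 236;  s_43 = 45;  s_44 = 61
  s_45 = 241;  s_46 = 86;  s_47 = 99;  s_48 = 108;  s_49 = 210;  s_50 = 21
  s_51 = 249;  s_52 = 147;  s_53 = 144;  s_54 = 169;  s_55 = 36;  s_56 = 196
  s_57 = 157;  s_58 = 217;  s_59 = 5;  s_60 = 122;  s_61 = 131;  s_62 = 160
  s_63 = 202;  s_64 = 45;  s_65 = 69;  s_66 = 119;  s_67 = 44;  s_68 = 49
  s_69 = 208;  s_70 = 236;  s_71 = 205;  s_72 = 117;  s_73 = 105;  s_74 = 46
  s_75 = 179;  s_76 = 180;  s_77 = 50;  s_78 = 69;  s_79 = 113;  s_80 = 171
  s_81 = 152;  s_82 = 233;  s_83 = 124;  s_84 = 228;  s_85 = 125;  s_86 = 145
  s_87 = 29;  s_88 = 50;  s_89 = 51;  s_90 = 232;  s_91 = 10;  s_92 = 157
  s_93 = 253;  s_94 = 175;  s_95 = 148;  s_96 = 17;  s_97 = 232;  s_98 = 44
  s_99 = 109;  s_100 = 173;  s_101 = 33;  s_102 = 70;  s_103 = 67;  s_104 = 124
  s_105 = 82;  s_106 = 117;  s_107 = 105;  s_108 = 3;  s_109 = 224;  s_110 = 233
  s_111 = 212;  s_112 = 68;  s_113 = 93;  s_114 = 73;  s_115 = 117;  s_116 = 42
  s_117 = 35;  s_118 = 176;  s_119 = 10;  s_120 = 13;  s_121 = 53;  s_122 = 39
  s_123 = 60;  s_124 = 177;  s_125 = 0;  s_126 = 172;  s_127 = 13;  s_128 = 229
  s_129 = 25;  s_130 = 158;  s_131 = 19;  s_132 = 196;  s_133 = 50;  s_134 = 165
  s_135 = 225;  s_136 = 155;  s_137 = 104;  s_138 = 169;  s_139 = 44;  s_140 = 228
  s_141 = 61;  s_142 = 1;  s_143 = 13;  s_144 = 98;  s_145 = 83;  s_146 = 248
  s_147 = 202;  s_148 = 125;  s_149 = 237;  s_150 = 223;  s_151 = 36;  s_152 = 17
  s_153 = 24;  s_154 = 108;  s_155 = 173;  s_156 = 29;  s_157 = 81;  s_158 = 54
  s_159 = 35;  s_160 = 140;  s_161 = 210;  s_162 = 213;  s_163 = 217;  s_164 = 115
  s_165 = 48;  s_166 = 41;  s_167 = 132;  s_168 = 196;  s_169 = 29;  s_170 = 185
  s_171 = 229;  s_172 = 218;  s_173 = 195;  s_174 = 192;  s_175 = 74;  s_176 = 237
  s_177 = 37;  s_178 = 215;  s_179 = 76;  s_180 = 49;  s_181 = 48;  s_182 = 108
  s_183 = 77;  s_184 = 85;  s_185 = 201;  s_186 = 14;  s_187 = 115;  s_188 = 212
  s_189 = 50;  s_190 = 5;  s_191 = 81;  s_192 = 139;  s_193 = 56;  s_194 = 105
  s_195 = 220;  s_196 = 228;  s_197 = 253;  s_198 = 113;  s_199 = 253;  s_200 = 146
  s_201 = 115;  s_202 = 8;  s_203 = 138;  s_204 = 93;  s_205 = 221;  s_206 = 15
  s_207 = 180;  s_208 = 17;  s_209 = 72;  s_210 = 172;  s_211 = 237;  s_212 = 141
  s_213 = 129;  s_214 = 38;  s_215 = 3;  s_216 = 156;  s_217 = 82;  s_218 = 53
  s_219 = 73;  s_220 = 227;  s_221 = 128;  s_222 = 105;  s_223 = 52;  s_224 = 68
  s_225 = 221;  s_226 = 41;  s_227 = 85;  s_228 = 138;  s_229 = 99;  s_230 = 208
  s_231 = 138;  s_232 = 205;  s_233 = 21;  s_234 = 135;  s_235 = 92;  s_236 = 177
  s_237 = 96;  s_238 = 44;  s_239 = 141;  s_240 = 197;  s_241 = 121;  s_242 = 126
  s_243 = 211;  s_244 = 228;  s_245 = 50;  s_246 = 101;  s_247 = 193;  s_248 = 123
  s_249 = 8;  s_250 = 41;  s_251 = 140;  s_252 = 228;  s_253 = 189;  s_254 = 225
  s_255 = 237;  s_256 = 194;  s_257 = 147;  s_258 = 24;  s_259 = 74;  s_260 = 61
  s_261 = 205;  s_262 = 63;  s_263 = 68;  s_264 = 17;  s_265 = 120;  s_266 = 236
  s_267 = 45;  s_268 = 253;  s_269 = 177;  s_270 = 22;  s_271 = 227;  s_272 = 172
  s_273 = 210;  s_274 = 149;  s_275 = 185;  s_276 = 83;  s_277 = 208;  s_278 = 169
  s_279 = 228;  s_280 = 196;  s_281 = 157;  s_282 = 153;  s_283 = 197;  s_284 = 58
  s_285 = 3;  s_286 = 224;  s_287 = 202;  s_288 = 173;  s_289 = 5;  s_290 = 55
  s_291 = 108;  s_292 = 49;  s_293 = 144
s_294 = 249·144 + 176·49 + 17·108 = 236
s_295 = 249·236 + 176·144 + 17·49 = 205

205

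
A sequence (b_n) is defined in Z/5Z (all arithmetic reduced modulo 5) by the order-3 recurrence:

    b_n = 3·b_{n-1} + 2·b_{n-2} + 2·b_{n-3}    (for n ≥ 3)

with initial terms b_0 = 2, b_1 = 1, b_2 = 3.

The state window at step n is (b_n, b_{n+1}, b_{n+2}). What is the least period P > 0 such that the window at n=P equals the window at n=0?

n=0: window = (2, 1, 3)
n=1: window = (1, 3, 0)
n=2: window = (3, 0, 3)
n=3: window = (0, 3, 0)
n=4: window = (3, 0, 1)
n=5: window = (0, 1, 4)
n=6: window = (1, 4, 4)
n=7: window = (4, 4, 2)
n=8: window = (4, 2, 2)
n=9: window = (2, 2, 3)
n=10: window = (2, 3, 2)
n=11: window = (3, 2, 1)
n=12: window = (2, 1, 3)
window at n=12 equals window at n=0 → period = 12

12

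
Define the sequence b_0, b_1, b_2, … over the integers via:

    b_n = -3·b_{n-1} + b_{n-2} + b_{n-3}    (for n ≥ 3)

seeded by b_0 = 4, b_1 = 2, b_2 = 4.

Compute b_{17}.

b_3 = -3·4 + 1·2 + 1·4 = -6
b_4 = -3·-6 + 1·4 + 1·2 = 24
b_5 = -3·24 + 1·-6 + 1·4 = -74
b_6 = -3·-74 + 1·24 + 1·-6 = 240
b_7 = -3·240 + 1·-74 + 1·24 = -770
b_8 = -3·-770 + 1·240 + 1·-74 = 2476
b_9 = -3·2476 + 1·-770 + 1·240 = -7958
b_10 = -3·-7958 + 1·2476 + 1·-770 = 25580
b_11 = -3·25580 + 1·-7958 + 1·2476 = -82222
b_12 = -3·-82222 + 1·25580 + 1·-7958 = 264288
b_13 = -3·264288 + 1·-82222 + 1·25580 = -849506
b_14 = -3·-849506 + 1·264288 + 1·-82222 = 2730584
b_15 = -3·2730584 + 1·-849506 + 1·264288 = -8776970
b_16 = -3·-8776970 + 1·2730584 + 1·-849506 = 28211988
b_17 = -3·28211988 + 1·-8776970 + 1·2730584 = -90682350

-90682350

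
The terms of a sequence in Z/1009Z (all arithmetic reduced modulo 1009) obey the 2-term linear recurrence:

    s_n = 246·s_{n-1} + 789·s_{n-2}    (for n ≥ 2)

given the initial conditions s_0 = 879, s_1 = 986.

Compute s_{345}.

668

s_2 = 246·986 + 789·879 = 744
s_3 = 246·744 + 789·986 = 410
s_4 = 246·410 + 789·744 = 747
s_5 = 246·747 + 789·410 = 734
s_6 = 246·734 + 789·747 = 80
s_7 = 246·80 + 789·734 = 469
Continuing the recurrence:
  s_8 = 910;  s_9 = 609;  s_10 = 64;  s_11 = 826;  s_12 = 433;  s_13 = 473
  s_14 = 918;  s_15 = 688;  s_16 = 585;  s_17 = 622;  s_18 = 96;  s_19 = 793
  s_20 = 410;  s_21 = 57;  s_22 = 506;  s_23 = 946;  s_24 = 316;  s_25 = 786
  s_26 = 738;  s_27 = 556;  s_28 = 650;  s_29 = 247;  s_30 = 500;  s_31 = 48
  s_32 = 690;  s_33 = 767;  s_34 = 558;  s_35 = 816;  s_36 = 283;  s_37 = 79
  s_38 = 561;  s_39 = 555;  s_40 = 1002;  s_41 = 285;  s_42 = 11;  s_43 = 546
  s_44 = 726;  s_45 = 963;  s_46 = 494;  s_47 = 474;  s_48 = 861;  s_49 = 572
  s_50 = 733;  s_51 = 1001;  s_52 = 230;  s_53 = 827;  s_54 = 483;  s_55 = 445
  s_56 = 183;  s_57 = 595;  s_58 = 165;  s_59 = 500;  s_60 = 935;  s_61 = 948
  s_62 = 265;  s_63 = 917;  s_64 = 797;  s_65 = 376;  s_66 = 903;  s_67 = 176
  s_68 = 22;  s_69 = 998;  s_70 = 526;  s_71 = 646;  s_72 = 818;  s_73 = 586
  s_74 = 520;  s_75 = 9;  s_76 = 822;  s_77 = 450;  s_78 = 490;  s_79 = 351
  s_80 = 744;  s_81 = 868;  s_82 = 407;  s_83 = 981;  s_84 = 436;  s_85 = 408
  s_86 = 412;  s_87 = 493;  s_88 = 368;  s_89 = 230;  s_90 = 845;  s_91 = 875
  s_92 = 89;  s_93 = 924;  s_94 = 879;  s_95 = 846;  s_96 = 610;  s_97 = 264
  s_98 = 365;  s_99 = 431;  s_100 = 501;  s_101 = 174;  s_102 = 187;  s_103 = 659
  s_104 = 903;  s_105 = 474;  s_106 = 682;  s_107 = 934;  s_108 = 13;  s_109 = 527
  s_110 = 657;  s_111 = 277;  s_112 = 286;  s_113 = 335;  s_114 = 319;  s_115 = 738
  s_116 = 378;  s_117 = 249;  s_118 = 292;  s_119 = 908;  s_120 = 715;  s_121 = 346
  s_122 = 464;  s_123 = 691;  s_124 = 303;  s_125 = 211;  s_126 = 381;  s_127 = 892
  s_128 = 406;  s_129 = 500;  s_130 = 383;  s_131 = 362;  s_132 = 756;  s_133 = 391
  s_134 = 496;  s_135 = 681;  s_136 = 893;  s_137 = 237;  s_138 = 75;  s_139 = 616
  s_140 = 839;  s_141 = 244;  s_142 = 560;  s_143 = 333;  s_144 = 87;  s_145 = 610
  s_146 = 759;  s_147 = 46;  s_148 = 731;  s_149 = 194;  s_150 = 921;  s_151 = 248
  s_152 = 657;  s_153 = 108;  s_154 = 81;  s_155 = 202;  s_156 = 593;  s_157 = 538
  s_158 = 879;  s_159 = 1;  s_160 = 594;  s_161 = 608;  s_162 = 726;  s_163 = 440
  s_164 = 988;  s_165 = 952;  s_166 = 688;  s_167 = 168;  s_168 = 958;  s_169 = 944
  s_170 = 275;  s_171 = 221;  s_172 = 929;  s_173 = 312;  s_174 = 515;  s_175 = 537
  s_176 = 640;  s_177 = 958;  s_178 = 22;  s_179 = 488;  s_180 = 182;  s_181 = 979
  s_182 = 3;  s_183 = 275;  s_184 = 396;  s_185 = 592;  s_186 = 999;  s_187 = 488
  s_188 = 159;  s_189 = 366;  s_190 = 570;  s_191 = 169;  s_192 = 930;  s_193 = 899
  s_194 = 410;  s_195 = 953;  s_196 = 960;  s_197 = 266;  s_198 = 541;  s_199 = 909
  s_200 = 667;  s_201 = 426;  s_202 = 434;  s_203 = 936;  s_204 = 579;  s_205 = 81
  s_206 = 509;  s_207 = 440;  s_208 = 296;  s_209 = 232;  s_210 = 24;  s_211 = 269
  s_212 = 354;  s_213 = 661;  s_214 = 979;  s_215 = 568;  s_216 = 23;  s_217 = 769
  s_218 = 476;  s_219 = 384;  s_220 = 843;  s_221 = 809;  s_222 = 437;  s_223 = 152
  s_224 = 783;  s_225 = 765;  s_226 = 795;  s_227 = 27;  s_228 = 245;  s_229 = 853
  s_230 = 552;  s_231 = 600;  s_232 = 935;  s_233 = 137;  s_234 = 541;  s_235 = 28
  s_236 = 876;  s_237 = 473;  s_238 = 322;  s_239 = 377;  s_240 = 713;  s_241 = 639
  s_242 = 334;  s_243 = 106;  s_244 = 19;  s_245 = 525;  s_246 = 863;  s_247 = 943
  s_248 = 749;  s_249 = 1;  s_250 = 942;  s_251 = 451;  s_252 = 570;  s_253 = 640
  s_254 = 761;  s_255 = 1001;  s_256 = 124;  s_257 = 985;  s_258 = 113;  s_259 = 790
  s_260 = 977;  s_261 = 957;  s_262 = 302;  s_263 = 976;  s_264 = 108;  s_265 = 531
  s_266 = 921;  s_267 = 774;  s_268 = 901;  s_269 = 916;  s_270 = 882;  s_271 = 317
  s_272 = 986;  s_273 = 277;  s_274 = 554;  s_275 = 678;  s_276 = 512;  s_277 = 1008
  s_278 = 122;  s_279 = 971;  s_280 = 136;  s_281 = 447;  s_282 = 331;  s_283 = 239
  s_284 = 100;  s_285 = 272;  s_286 = 516;  s_287 = 502;  s_288 = 891;  s_289 = 783
  s_290 = 634;  s_291 = 857;  s_292 = 712;  s_293 = 738;  s_294 = 692;  s_295 = 809
  s_296 = 360;  s_297 = 381;  s_298 = 400;  s_299 = 454;  s_300 = 477;  s_301 = 309
  s_302 = 335;  s_303 = 304;  s_304 = 75;  s_305 = 2;  s_306 = 136;  s_307 = 728
  s_308 = 845;  s_309 = 287;  s_310 = 737;  s_311 = 109;  s_312 = 889;  s_313 = 986
  s_314 = 562;  s_315 = 34;  s_316 = 759;  s_317 = 641;  s_318 = 796;  s_319 = 310
  s_320 = 22;  s_321 = 779;  s_322 = 129;  s_323 = 605;  s_324 = 379;  s_325 = 494
  s_326 = 811;  s_327 = 16;  s_328 = 73;  s_329 = 312;  s_330 = 152;  s_331 = 31
  s_332 = 420;  s_333 = 645;  s_334 = 685;  s_335 = 376;  s_336 = 318;  s_337 = 553
  s_338 = 493;  s_339 = 627;  s_340 = 377;  s_341 = 207;  s_342 = 270;  s_343 = 700
s_344 = 246·700 + 789·270 = 801
s_345 = 246·801 + 789·700 = 668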